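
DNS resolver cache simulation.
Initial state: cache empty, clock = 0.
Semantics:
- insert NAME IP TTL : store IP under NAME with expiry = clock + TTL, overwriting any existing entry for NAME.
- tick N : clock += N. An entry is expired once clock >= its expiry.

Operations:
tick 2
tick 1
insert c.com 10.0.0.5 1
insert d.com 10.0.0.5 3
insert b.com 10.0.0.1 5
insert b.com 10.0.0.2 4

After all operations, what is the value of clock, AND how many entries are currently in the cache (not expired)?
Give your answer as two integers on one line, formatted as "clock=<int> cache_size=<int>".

Op 1: tick 2 -> clock=2.
Op 2: tick 1 -> clock=3.
Op 3: insert c.com -> 10.0.0.5 (expiry=3+1=4). clock=3
Op 4: insert d.com -> 10.0.0.5 (expiry=3+3=6). clock=3
Op 5: insert b.com -> 10.0.0.1 (expiry=3+5=8). clock=3
Op 6: insert b.com -> 10.0.0.2 (expiry=3+4=7). clock=3
Final clock = 3
Final cache (unexpired): {b.com,c.com,d.com} -> size=3

Answer: clock=3 cache_size=3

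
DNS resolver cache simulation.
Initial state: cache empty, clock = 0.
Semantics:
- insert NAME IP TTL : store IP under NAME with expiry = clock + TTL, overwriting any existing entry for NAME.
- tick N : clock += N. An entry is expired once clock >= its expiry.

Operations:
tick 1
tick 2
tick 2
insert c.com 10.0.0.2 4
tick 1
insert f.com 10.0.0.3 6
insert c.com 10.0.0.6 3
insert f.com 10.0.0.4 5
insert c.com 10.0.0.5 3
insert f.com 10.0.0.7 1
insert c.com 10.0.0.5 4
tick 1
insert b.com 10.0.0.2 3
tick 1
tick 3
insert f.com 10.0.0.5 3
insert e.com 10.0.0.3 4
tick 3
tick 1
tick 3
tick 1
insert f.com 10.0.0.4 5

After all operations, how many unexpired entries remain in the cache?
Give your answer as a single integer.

Op 1: tick 1 -> clock=1.
Op 2: tick 2 -> clock=3.
Op 3: tick 2 -> clock=5.
Op 4: insert c.com -> 10.0.0.2 (expiry=5+4=9). clock=5
Op 5: tick 1 -> clock=6.
Op 6: insert f.com -> 10.0.0.3 (expiry=6+6=12). clock=6
Op 7: insert c.com -> 10.0.0.6 (expiry=6+3=9). clock=6
Op 8: insert f.com -> 10.0.0.4 (expiry=6+5=11). clock=6
Op 9: insert c.com -> 10.0.0.5 (expiry=6+3=9). clock=6
Op 10: insert f.com -> 10.0.0.7 (expiry=6+1=7). clock=6
Op 11: insert c.com -> 10.0.0.5 (expiry=6+4=10). clock=6
Op 12: tick 1 -> clock=7. purged={f.com}
Op 13: insert b.com -> 10.0.0.2 (expiry=7+3=10). clock=7
Op 14: tick 1 -> clock=8.
Op 15: tick 3 -> clock=11. purged={b.com,c.com}
Op 16: insert f.com -> 10.0.0.5 (expiry=11+3=14). clock=11
Op 17: insert e.com -> 10.0.0.3 (expiry=11+4=15). clock=11
Op 18: tick 3 -> clock=14. purged={f.com}
Op 19: tick 1 -> clock=15. purged={e.com}
Op 20: tick 3 -> clock=18.
Op 21: tick 1 -> clock=19.
Op 22: insert f.com -> 10.0.0.4 (expiry=19+5=24). clock=19
Final cache (unexpired): {f.com} -> size=1

Answer: 1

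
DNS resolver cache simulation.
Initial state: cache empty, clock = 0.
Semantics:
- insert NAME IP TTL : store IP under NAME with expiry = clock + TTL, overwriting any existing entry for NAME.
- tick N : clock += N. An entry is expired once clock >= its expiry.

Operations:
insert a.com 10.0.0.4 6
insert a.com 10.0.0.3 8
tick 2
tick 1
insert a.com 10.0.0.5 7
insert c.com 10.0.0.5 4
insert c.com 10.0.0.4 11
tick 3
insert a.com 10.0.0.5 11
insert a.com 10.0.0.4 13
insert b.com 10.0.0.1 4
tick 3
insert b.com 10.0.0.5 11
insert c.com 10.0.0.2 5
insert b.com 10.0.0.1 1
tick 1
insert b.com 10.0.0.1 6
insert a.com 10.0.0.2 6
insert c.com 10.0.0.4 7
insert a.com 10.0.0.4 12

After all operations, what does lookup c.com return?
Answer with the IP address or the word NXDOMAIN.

Op 1: insert a.com -> 10.0.0.4 (expiry=0+6=6). clock=0
Op 2: insert a.com -> 10.0.0.3 (expiry=0+8=8). clock=0
Op 3: tick 2 -> clock=2.
Op 4: tick 1 -> clock=3.
Op 5: insert a.com -> 10.0.0.5 (expiry=3+7=10). clock=3
Op 6: insert c.com -> 10.0.0.5 (expiry=3+4=7). clock=3
Op 7: insert c.com -> 10.0.0.4 (expiry=3+11=14). clock=3
Op 8: tick 3 -> clock=6.
Op 9: insert a.com -> 10.0.0.5 (expiry=6+11=17). clock=6
Op 10: insert a.com -> 10.0.0.4 (expiry=6+13=19). clock=6
Op 11: insert b.com -> 10.0.0.1 (expiry=6+4=10). clock=6
Op 12: tick 3 -> clock=9.
Op 13: insert b.com -> 10.0.0.5 (expiry=9+11=20). clock=9
Op 14: insert c.com -> 10.0.0.2 (expiry=9+5=14). clock=9
Op 15: insert b.com -> 10.0.0.1 (expiry=9+1=10). clock=9
Op 16: tick 1 -> clock=10. purged={b.com}
Op 17: insert b.com -> 10.0.0.1 (expiry=10+6=16). clock=10
Op 18: insert a.com -> 10.0.0.2 (expiry=10+6=16). clock=10
Op 19: insert c.com -> 10.0.0.4 (expiry=10+7=17). clock=10
Op 20: insert a.com -> 10.0.0.4 (expiry=10+12=22). clock=10
lookup c.com: present, ip=10.0.0.4 expiry=17 > clock=10

Answer: 10.0.0.4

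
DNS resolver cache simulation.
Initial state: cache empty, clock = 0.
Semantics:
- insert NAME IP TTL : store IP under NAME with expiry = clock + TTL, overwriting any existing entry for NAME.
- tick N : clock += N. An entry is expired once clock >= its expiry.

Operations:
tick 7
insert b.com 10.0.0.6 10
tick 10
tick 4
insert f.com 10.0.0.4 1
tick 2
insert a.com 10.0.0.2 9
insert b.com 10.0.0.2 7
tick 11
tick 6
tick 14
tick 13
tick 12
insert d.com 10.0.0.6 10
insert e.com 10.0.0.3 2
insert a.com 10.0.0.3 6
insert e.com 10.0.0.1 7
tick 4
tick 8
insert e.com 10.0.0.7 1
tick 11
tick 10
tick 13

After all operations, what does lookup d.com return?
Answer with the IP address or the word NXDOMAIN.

Op 1: tick 7 -> clock=7.
Op 2: insert b.com -> 10.0.0.6 (expiry=7+10=17). clock=7
Op 3: tick 10 -> clock=17. purged={b.com}
Op 4: tick 4 -> clock=21.
Op 5: insert f.com -> 10.0.0.4 (expiry=21+1=22). clock=21
Op 6: tick 2 -> clock=23. purged={f.com}
Op 7: insert a.com -> 10.0.0.2 (expiry=23+9=32). clock=23
Op 8: insert b.com -> 10.0.0.2 (expiry=23+7=30). clock=23
Op 9: tick 11 -> clock=34. purged={a.com,b.com}
Op 10: tick 6 -> clock=40.
Op 11: tick 14 -> clock=54.
Op 12: tick 13 -> clock=67.
Op 13: tick 12 -> clock=79.
Op 14: insert d.com -> 10.0.0.6 (expiry=79+10=89). clock=79
Op 15: insert e.com -> 10.0.0.3 (expiry=79+2=81). clock=79
Op 16: insert a.com -> 10.0.0.3 (expiry=79+6=85). clock=79
Op 17: insert e.com -> 10.0.0.1 (expiry=79+7=86). clock=79
Op 18: tick 4 -> clock=83.
Op 19: tick 8 -> clock=91. purged={a.com,d.com,e.com}
Op 20: insert e.com -> 10.0.0.7 (expiry=91+1=92). clock=91
Op 21: tick 11 -> clock=102. purged={e.com}
Op 22: tick 10 -> clock=112.
Op 23: tick 13 -> clock=125.
lookup d.com: not in cache (expired or never inserted)

Answer: NXDOMAIN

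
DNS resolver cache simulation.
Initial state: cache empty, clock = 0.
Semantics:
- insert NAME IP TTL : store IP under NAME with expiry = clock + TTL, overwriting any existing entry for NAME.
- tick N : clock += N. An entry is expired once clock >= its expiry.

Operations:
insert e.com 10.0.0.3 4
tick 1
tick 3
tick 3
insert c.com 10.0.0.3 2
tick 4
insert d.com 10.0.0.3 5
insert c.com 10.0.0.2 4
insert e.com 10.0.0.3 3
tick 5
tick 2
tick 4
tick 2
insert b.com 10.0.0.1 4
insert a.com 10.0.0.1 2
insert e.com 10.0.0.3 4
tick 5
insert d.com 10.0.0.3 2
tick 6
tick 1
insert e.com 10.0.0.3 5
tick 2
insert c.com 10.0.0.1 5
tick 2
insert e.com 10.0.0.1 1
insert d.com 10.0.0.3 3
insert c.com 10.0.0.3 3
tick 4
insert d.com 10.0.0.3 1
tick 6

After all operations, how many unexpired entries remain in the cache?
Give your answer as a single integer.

Answer: 0

Derivation:
Op 1: insert e.com -> 10.0.0.3 (expiry=0+4=4). clock=0
Op 2: tick 1 -> clock=1.
Op 3: tick 3 -> clock=4. purged={e.com}
Op 4: tick 3 -> clock=7.
Op 5: insert c.com -> 10.0.0.3 (expiry=7+2=9). clock=7
Op 6: tick 4 -> clock=11. purged={c.com}
Op 7: insert d.com -> 10.0.0.3 (expiry=11+5=16). clock=11
Op 8: insert c.com -> 10.0.0.2 (expiry=11+4=15). clock=11
Op 9: insert e.com -> 10.0.0.3 (expiry=11+3=14). clock=11
Op 10: tick 5 -> clock=16. purged={c.com,d.com,e.com}
Op 11: tick 2 -> clock=18.
Op 12: tick 4 -> clock=22.
Op 13: tick 2 -> clock=24.
Op 14: insert b.com -> 10.0.0.1 (expiry=24+4=28). clock=24
Op 15: insert a.com -> 10.0.0.1 (expiry=24+2=26). clock=24
Op 16: insert e.com -> 10.0.0.3 (expiry=24+4=28). clock=24
Op 17: tick 5 -> clock=29. purged={a.com,b.com,e.com}
Op 18: insert d.com -> 10.0.0.3 (expiry=29+2=31). clock=29
Op 19: tick 6 -> clock=35. purged={d.com}
Op 20: tick 1 -> clock=36.
Op 21: insert e.com -> 10.0.0.3 (expiry=36+5=41). clock=36
Op 22: tick 2 -> clock=38.
Op 23: insert c.com -> 10.0.0.1 (expiry=38+5=43). clock=38
Op 24: tick 2 -> clock=40.
Op 25: insert e.com -> 10.0.0.1 (expiry=40+1=41). clock=40
Op 26: insert d.com -> 10.0.0.3 (expiry=40+3=43). clock=40
Op 27: insert c.com -> 10.0.0.3 (expiry=40+3=43). clock=40
Op 28: tick 4 -> clock=44. purged={c.com,d.com,e.com}
Op 29: insert d.com -> 10.0.0.3 (expiry=44+1=45). clock=44
Op 30: tick 6 -> clock=50. purged={d.com}
Final cache (unexpired): {} -> size=0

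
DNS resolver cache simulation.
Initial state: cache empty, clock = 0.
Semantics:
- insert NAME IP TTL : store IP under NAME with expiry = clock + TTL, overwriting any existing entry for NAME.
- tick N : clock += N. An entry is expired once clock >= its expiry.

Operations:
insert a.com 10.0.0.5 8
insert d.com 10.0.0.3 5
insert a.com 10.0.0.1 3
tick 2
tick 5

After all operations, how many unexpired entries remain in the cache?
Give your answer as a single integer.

Answer: 0

Derivation:
Op 1: insert a.com -> 10.0.0.5 (expiry=0+8=8). clock=0
Op 2: insert d.com -> 10.0.0.3 (expiry=0+5=5). clock=0
Op 3: insert a.com -> 10.0.0.1 (expiry=0+3=3). clock=0
Op 4: tick 2 -> clock=2.
Op 5: tick 5 -> clock=7. purged={a.com,d.com}
Final cache (unexpired): {} -> size=0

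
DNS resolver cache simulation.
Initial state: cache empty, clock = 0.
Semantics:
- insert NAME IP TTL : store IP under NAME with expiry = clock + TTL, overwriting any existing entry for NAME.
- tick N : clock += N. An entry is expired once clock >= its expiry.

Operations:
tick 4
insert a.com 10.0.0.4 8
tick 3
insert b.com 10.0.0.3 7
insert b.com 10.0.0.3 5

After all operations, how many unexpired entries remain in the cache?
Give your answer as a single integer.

Answer: 2

Derivation:
Op 1: tick 4 -> clock=4.
Op 2: insert a.com -> 10.0.0.4 (expiry=4+8=12). clock=4
Op 3: tick 3 -> clock=7.
Op 4: insert b.com -> 10.0.0.3 (expiry=7+7=14). clock=7
Op 5: insert b.com -> 10.0.0.3 (expiry=7+5=12). clock=7
Final cache (unexpired): {a.com,b.com} -> size=2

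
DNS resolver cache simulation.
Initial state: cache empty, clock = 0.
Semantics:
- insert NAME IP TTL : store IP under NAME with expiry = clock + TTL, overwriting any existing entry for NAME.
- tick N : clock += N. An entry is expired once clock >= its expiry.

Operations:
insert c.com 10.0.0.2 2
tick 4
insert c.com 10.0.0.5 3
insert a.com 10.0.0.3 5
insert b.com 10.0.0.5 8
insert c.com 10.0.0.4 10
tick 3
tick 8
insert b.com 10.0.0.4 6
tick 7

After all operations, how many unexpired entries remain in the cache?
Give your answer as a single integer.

Op 1: insert c.com -> 10.0.0.2 (expiry=0+2=2). clock=0
Op 2: tick 4 -> clock=4. purged={c.com}
Op 3: insert c.com -> 10.0.0.5 (expiry=4+3=7). clock=4
Op 4: insert a.com -> 10.0.0.3 (expiry=4+5=9). clock=4
Op 5: insert b.com -> 10.0.0.5 (expiry=4+8=12). clock=4
Op 6: insert c.com -> 10.0.0.4 (expiry=4+10=14). clock=4
Op 7: tick 3 -> clock=7.
Op 8: tick 8 -> clock=15. purged={a.com,b.com,c.com}
Op 9: insert b.com -> 10.0.0.4 (expiry=15+6=21). clock=15
Op 10: tick 7 -> clock=22. purged={b.com}
Final cache (unexpired): {} -> size=0

Answer: 0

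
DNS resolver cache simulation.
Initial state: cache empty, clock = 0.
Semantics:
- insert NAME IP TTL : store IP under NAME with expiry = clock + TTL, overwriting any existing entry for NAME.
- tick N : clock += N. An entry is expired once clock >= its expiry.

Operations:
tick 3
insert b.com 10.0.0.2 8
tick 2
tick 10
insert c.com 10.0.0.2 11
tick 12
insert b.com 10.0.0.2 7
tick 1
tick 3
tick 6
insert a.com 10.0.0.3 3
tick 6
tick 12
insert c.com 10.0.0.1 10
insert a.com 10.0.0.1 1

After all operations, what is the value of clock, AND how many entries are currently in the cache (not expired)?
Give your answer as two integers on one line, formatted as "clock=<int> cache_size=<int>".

Op 1: tick 3 -> clock=3.
Op 2: insert b.com -> 10.0.0.2 (expiry=3+8=11). clock=3
Op 3: tick 2 -> clock=5.
Op 4: tick 10 -> clock=15. purged={b.com}
Op 5: insert c.com -> 10.0.0.2 (expiry=15+11=26). clock=15
Op 6: tick 12 -> clock=27. purged={c.com}
Op 7: insert b.com -> 10.0.0.2 (expiry=27+7=34). clock=27
Op 8: tick 1 -> clock=28.
Op 9: tick 3 -> clock=31.
Op 10: tick 6 -> clock=37. purged={b.com}
Op 11: insert a.com -> 10.0.0.3 (expiry=37+3=40). clock=37
Op 12: tick 6 -> clock=43. purged={a.com}
Op 13: tick 12 -> clock=55.
Op 14: insert c.com -> 10.0.0.1 (expiry=55+10=65). clock=55
Op 15: insert a.com -> 10.0.0.1 (expiry=55+1=56). clock=55
Final clock = 55
Final cache (unexpired): {a.com,c.com} -> size=2

Answer: clock=55 cache_size=2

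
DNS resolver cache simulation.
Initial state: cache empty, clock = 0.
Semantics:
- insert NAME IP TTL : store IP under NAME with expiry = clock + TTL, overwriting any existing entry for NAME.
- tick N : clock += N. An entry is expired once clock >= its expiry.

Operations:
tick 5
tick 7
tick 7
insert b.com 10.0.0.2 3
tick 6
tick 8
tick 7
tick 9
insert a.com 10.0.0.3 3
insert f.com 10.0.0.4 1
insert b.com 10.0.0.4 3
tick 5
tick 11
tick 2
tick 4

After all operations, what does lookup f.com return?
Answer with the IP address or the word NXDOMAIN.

Op 1: tick 5 -> clock=5.
Op 2: tick 7 -> clock=12.
Op 3: tick 7 -> clock=19.
Op 4: insert b.com -> 10.0.0.2 (expiry=19+3=22). clock=19
Op 5: tick 6 -> clock=25. purged={b.com}
Op 6: tick 8 -> clock=33.
Op 7: tick 7 -> clock=40.
Op 8: tick 9 -> clock=49.
Op 9: insert a.com -> 10.0.0.3 (expiry=49+3=52). clock=49
Op 10: insert f.com -> 10.0.0.4 (expiry=49+1=50). clock=49
Op 11: insert b.com -> 10.0.0.4 (expiry=49+3=52). clock=49
Op 12: tick 5 -> clock=54. purged={a.com,b.com,f.com}
Op 13: tick 11 -> clock=65.
Op 14: tick 2 -> clock=67.
Op 15: tick 4 -> clock=71.
lookup f.com: not in cache (expired or never inserted)

Answer: NXDOMAIN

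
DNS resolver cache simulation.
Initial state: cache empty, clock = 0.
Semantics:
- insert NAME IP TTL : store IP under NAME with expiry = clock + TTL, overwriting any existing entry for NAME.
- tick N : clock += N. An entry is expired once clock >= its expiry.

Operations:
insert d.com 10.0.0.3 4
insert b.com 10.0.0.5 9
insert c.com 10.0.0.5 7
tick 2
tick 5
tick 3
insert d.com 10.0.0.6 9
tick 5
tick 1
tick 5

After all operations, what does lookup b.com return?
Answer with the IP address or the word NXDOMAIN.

Answer: NXDOMAIN

Derivation:
Op 1: insert d.com -> 10.0.0.3 (expiry=0+4=4). clock=0
Op 2: insert b.com -> 10.0.0.5 (expiry=0+9=9). clock=0
Op 3: insert c.com -> 10.0.0.5 (expiry=0+7=7). clock=0
Op 4: tick 2 -> clock=2.
Op 5: tick 5 -> clock=7. purged={c.com,d.com}
Op 6: tick 3 -> clock=10. purged={b.com}
Op 7: insert d.com -> 10.0.0.6 (expiry=10+9=19). clock=10
Op 8: tick 5 -> clock=15.
Op 9: tick 1 -> clock=16.
Op 10: tick 5 -> clock=21. purged={d.com}
lookup b.com: not in cache (expired or never inserted)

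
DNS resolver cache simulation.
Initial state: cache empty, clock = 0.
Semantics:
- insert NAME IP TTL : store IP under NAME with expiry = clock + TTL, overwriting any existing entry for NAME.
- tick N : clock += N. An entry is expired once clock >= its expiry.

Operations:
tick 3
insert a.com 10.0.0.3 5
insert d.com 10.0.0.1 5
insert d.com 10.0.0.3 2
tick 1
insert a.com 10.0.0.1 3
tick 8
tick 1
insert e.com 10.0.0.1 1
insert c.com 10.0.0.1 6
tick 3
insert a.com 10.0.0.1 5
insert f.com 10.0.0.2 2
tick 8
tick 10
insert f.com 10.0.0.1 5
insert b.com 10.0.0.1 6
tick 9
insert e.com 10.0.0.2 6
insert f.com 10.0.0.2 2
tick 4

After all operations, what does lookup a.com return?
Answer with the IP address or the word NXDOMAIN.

Answer: NXDOMAIN

Derivation:
Op 1: tick 3 -> clock=3.
Op 2: insert a.com -> 10.0.0.3 (expiry=3+5=8). clock=3
Op 3: insert d.com -> 10.0.0.1 (expiry=3+5=8). clock=3
Op 4: insert d.com -> 10.0.0.3 (expiry=3+2=5). clock=3
Op 5: tick 1 -> clock=4.
Op 6: insert a.com -> 10.0.0.1 (expiry=4+3=7). clock=4
Op 7: tick 8 -> clock=12. purged={a.com,d.com}
Op 8: tick 1 -> clock=13.
Op 9: insert e.com -> 10.0.0.1 (expiry=13+1=14). clock=13
Op 10: insert c.com -> 10.0.0.1 (expiry=13+6=19). clock=13
Op 11: tick 3 -> clock=16. purged={e.com}
Op 12: insert a.com -> 10.0.0.1 (expiry=16+5=21). clock=16
Op 13: insert f.com -> 10.0.0.2 (expiry=16+2=18). clock=16
Op 14: tick 8 -> clock=24. purged={a.com,c.com,f.com}
Op 15: tick 10 -> clock=34.
Op 16: insert f.com -> 10.0.0.1 (expiry=34+5=39). clock=34
Op 17: insert b.com -> 10.0.0.1 (expiry=34+6=40). clock=34
Op 18: tick 9 -> clock=43. purged={b.com,f.com}
Op 19: insert e.com -> 10.0.0.2 (expiry=43+6=49). clock=43
Op 20: insert f.com -> 10.0.0.2 (expiry=43+2=45). clock=43
Op 21: tick 4 -> clock=47. purged={f.com}
lookup a.com: not in cache (expired or never inserted)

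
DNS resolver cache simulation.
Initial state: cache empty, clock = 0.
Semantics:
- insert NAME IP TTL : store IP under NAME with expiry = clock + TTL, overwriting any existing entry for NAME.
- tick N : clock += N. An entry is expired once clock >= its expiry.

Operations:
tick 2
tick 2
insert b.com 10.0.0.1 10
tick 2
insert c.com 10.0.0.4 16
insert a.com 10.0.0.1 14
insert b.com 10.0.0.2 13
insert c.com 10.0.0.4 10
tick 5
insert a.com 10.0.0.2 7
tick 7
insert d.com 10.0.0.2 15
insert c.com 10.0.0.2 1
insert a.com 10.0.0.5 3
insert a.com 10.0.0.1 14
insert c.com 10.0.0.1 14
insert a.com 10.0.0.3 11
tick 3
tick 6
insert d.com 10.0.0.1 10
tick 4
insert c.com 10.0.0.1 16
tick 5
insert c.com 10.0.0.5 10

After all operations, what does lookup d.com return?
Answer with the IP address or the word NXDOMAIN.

Op 1: tick 2 -> clock=2.
Op 2: tick 2 -> clock=4.
Op 3: insert b.com -> 10.0.0.1 (expiry=4+10=14). clock=4
Op 4: tick 2 -> clock=6.
Op 5: insert c.com -> 10.0.0.4 (expiry=6+16=22). clock=6
Op 6: insert a.com -> 10.0.0.1 (expiry=6+14=20). clock=6
Op 7: insert b.com -> 10.0.0.2 (expiry=6+13=19). clock=6
Op 8: insert c.com -> 10.0.0.4 (expiry=6+10=16). clock=6
Op 9: tick 5 -> clock=11.
Op 10: insert a.com -> 10.0.0.2 (expiry=11+7=18). clock=11
Op 11: tick 7 -> clock=18. purged={a.com,c.com}
Op 12: insert d.com -> 10.0.0.2 (expiry=18+15=33). clock=18
Op 13: insert c.com -> 10.0.0.2 (expiry=18+1=19). clock=18
Op 14: insert a.com -> 10.0.0.5 (expiry=18+3=21). clock=18
Op 15: insert a.com -> 10.0.0.1 (expiry=18+14=32). clock=18
Op 16: insert c.com -> 10.0.0.1 (expiry=18+14=32). clock=18
Op 17: insert a.com -> 10.0.0.3 (expiry=18+11=29). clock=18
Op 18: tick 3 -> clock=21. purged={b.com}
Op 19: tick 6 -> clock=27.
Op 20: insert d.com -> 10.0.0.1 (expiry=27+10=37). clock=27
Op 21: tick 4 -> clock=31. purged={a.com}
Op 22: insert c.com -> 10.0.0.1 (expiry=31+16=47). clock=31
Op 23: tick 5 -> clock=36.
Op 24: insert c.com -> 10.0.0.5 (expiry=36+10=46). clock=36
lookup d.com: present, ip=10.0.0.1 expiry=37 > clock=36

Answer: 10.0.0.1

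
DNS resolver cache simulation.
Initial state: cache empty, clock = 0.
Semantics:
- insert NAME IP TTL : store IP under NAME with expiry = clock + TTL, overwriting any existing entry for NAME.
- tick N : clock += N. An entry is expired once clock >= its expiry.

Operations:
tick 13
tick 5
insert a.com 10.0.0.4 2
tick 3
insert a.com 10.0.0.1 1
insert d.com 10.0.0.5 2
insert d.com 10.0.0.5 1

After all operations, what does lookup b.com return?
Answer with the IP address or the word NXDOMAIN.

Op 1: tick 13 -> clock=13.
Op 2: tick 5 -> clock=18.
Op 3: insert a.com -> 10.0.0.4 (expiry=18+2=20). clock=18
Op 4: tick 3 -> clock=21. purged={a.com}
Op 5: insert a.com -> 10.0.0.1 (expiry=21+1=22). clock=21
Op 6: insert d.com -> 10.0.0.5 (expiry=21+2=23). clock=21
Op 7: insert d.com -> 10.0.0.5 (expiry=21+1=22). clock=21
lookup b.com: not in cache (expired or never inserted)

Answer: NXDOMAIN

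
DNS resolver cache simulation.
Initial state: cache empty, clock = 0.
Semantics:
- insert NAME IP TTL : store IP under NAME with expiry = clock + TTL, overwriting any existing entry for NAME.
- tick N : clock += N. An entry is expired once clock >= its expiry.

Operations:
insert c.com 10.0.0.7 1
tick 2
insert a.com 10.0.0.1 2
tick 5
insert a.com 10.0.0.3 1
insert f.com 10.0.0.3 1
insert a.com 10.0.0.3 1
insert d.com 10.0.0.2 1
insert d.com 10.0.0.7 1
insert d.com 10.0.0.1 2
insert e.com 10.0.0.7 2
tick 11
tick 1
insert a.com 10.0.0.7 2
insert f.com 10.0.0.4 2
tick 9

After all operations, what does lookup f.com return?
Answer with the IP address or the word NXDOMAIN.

Op 1: insert c.com -> 10.0.0.7 (expiry=0+1=1). clock=0
Op 2: tick 2 -> clock=2. purged={c.com}
Op 3: insert a.com -> 10.0.0.1 (expiry=2+2=4). clock=2
Op 4: tick 5 -> clock=7. purged={a.com}
Op 5: insert a.com -> 10.0.0.3 (expiry=7+1=8). clock=7
Op 6: insert f.com -> 10.0.0.3 (expiry=7+1=8). clock=7
Op 7: insert a.com -> 10.0.0.3 (expiry=7+1=8). clock=7
Op 8: insert d.com -> 10.0.0.2 (expiry=7+1=8). clock=7
Op 9: insert d.com -> 10.0.0.7 (expiry=7+1=8). clock=7
Op 10: insert d.com -> 10.0.0.1 (expiry=7+2=9). clock=7
Op 11: insert e.com -> 10.0.0.7 (expiry=7+2=9). clock=7
Op 12: tick 11 -> clock=18. purged={a.com,d.com,e.com,f.com}
Op 13: tick 1 -> clock=19.
Op 14: insert a.com -> 10.0.0.7 (expiry=19+2=21). clock=19
Op 15: insert f.com -> 10.0.0.4 (expiry=19+2=21). clock=19
Op 16: tick 9 -> clock=28. purged={a.com,f.com}
lookup f.com: not in cache (expired or never inserted)

Answer: NXDOMAIN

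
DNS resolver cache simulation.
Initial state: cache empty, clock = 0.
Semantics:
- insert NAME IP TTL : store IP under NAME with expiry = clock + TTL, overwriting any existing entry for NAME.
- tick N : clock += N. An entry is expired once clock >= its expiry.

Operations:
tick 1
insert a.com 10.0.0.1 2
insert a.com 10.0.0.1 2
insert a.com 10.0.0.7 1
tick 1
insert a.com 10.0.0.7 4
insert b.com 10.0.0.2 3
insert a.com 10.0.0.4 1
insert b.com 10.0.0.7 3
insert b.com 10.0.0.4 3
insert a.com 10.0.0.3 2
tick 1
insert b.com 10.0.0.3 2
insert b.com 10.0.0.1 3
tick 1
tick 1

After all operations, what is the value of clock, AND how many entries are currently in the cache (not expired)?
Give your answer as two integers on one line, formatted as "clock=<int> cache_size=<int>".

Answer: clock=5 cache_size=1

Derivation:
Op 1: tick 1 -> clock=1.
Op 2: insert a.com -> 10.0.0.1 (expiry=1+2=3). clock=1
Op 3: insert a.com -> 10.0.0.1 (expiry=1+2=3). clock=1
Op 4: insert a.com -> 10.0.0.7 (expiry=1+1=2). clock=1
Op 5: tick 1 -> clock=2. purged={a.com}
Op 6: insert a.com -> 10.0.0.7 (expiry=2+4=6). clock=2
Op 7: insert b.com -> 10.0.0.2 (expiry=2+3=5). clock=2
Op 8: insert a.com -> 10.0.0.4 (expiry=2+1=3). clock=2
Op 9: insert b.com -> 10.0.0.7 (expiry=2+3=5). clock=2
Op 10: insert b.com -> 10.0.0.4 (expiry=2+3=5). clock=2
Op 11: insert a.com -> 10.0.0.3 (expiry=2+2=4). clock=2
Op 12: tick 1 -> clock=3.
Op 13: insert b.com -> 10.0.0.3 (expiry=3+2=5). clock=3
Op 14: insert b.com -> 10.0.0.1 (expiry=3+3=6). clock=3
Op 15: tick 1 -> clock=4. purged={a.com}
Op 16: tick 1 -> clock=5.
Final clock = 5
Final cache (unexpired): {b.com} -> size=1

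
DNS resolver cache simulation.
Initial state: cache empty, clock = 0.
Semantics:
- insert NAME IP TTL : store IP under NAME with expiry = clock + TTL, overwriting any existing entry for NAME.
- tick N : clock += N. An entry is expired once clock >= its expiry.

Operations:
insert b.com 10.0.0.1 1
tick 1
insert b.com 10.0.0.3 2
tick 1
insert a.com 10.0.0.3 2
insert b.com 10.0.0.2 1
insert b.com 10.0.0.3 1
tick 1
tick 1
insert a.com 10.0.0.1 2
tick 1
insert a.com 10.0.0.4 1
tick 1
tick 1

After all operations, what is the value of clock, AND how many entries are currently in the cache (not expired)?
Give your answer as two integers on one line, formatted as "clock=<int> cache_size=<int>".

Answer: clock=7 cache_size=0

Derivation:
Op 1: insert b.com -> 10.0.0.1 (expiry=0+1=1). clock=0
Op 2: tick 1 -> clock=1. purged={b.com}
Op 3: insert b.com -> 10.0.0.3 (expiry=1+2=3). clock=1
Op 4: tick 1 -> clock=2.
Op 5: insert a.com -> 10.0.0.3 (expiry=2+2=4). clock=2
Op 6: insert b.com -> 10.0.0.2 (expiry=2+1=3). clock=2
Op 7: insert b.com -> 10.0.0.3 (expiry=2+1=3). clock=2
Op 8: tick 1 -> clock=3. purged={b.com}
Op 9: tick 1 -> clock=4. purged={a.com}
Op 10: insert a.com -> 10.0.0.1 (expiry=4+2=6). clock=4
Op 11: tick 1 -> clock=5.
Op 12: insert a.com -> 10.0.0.4 (expiry=5+1=6). clock=5
Op 13: tick 1 -> clock=6. purged={a.com}
Op 14: tick 1 -> clock=7.
Final clock = 7
Final cache (unexpired): {} -> size=0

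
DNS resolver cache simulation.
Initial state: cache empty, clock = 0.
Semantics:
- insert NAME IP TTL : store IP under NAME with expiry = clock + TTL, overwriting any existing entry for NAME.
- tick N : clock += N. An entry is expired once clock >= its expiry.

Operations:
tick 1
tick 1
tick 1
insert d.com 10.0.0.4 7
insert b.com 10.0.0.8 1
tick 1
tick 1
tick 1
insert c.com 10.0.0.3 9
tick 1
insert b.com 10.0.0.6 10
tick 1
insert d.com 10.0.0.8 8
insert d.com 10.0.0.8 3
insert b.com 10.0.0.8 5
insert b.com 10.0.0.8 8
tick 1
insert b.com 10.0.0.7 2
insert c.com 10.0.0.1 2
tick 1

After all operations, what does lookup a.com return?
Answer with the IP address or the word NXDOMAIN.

Op 1: tick 1 -> clock=1.
Op 2: tick 1 -> clock=2.
Op 3: tick 1 -> clock=3.
Op 4: insert d.com -> 10.0.0.4 (expiry=3+7=10). clock=3
Op 5: insert b.com -> 10.0.0.8 (expiry=3+1=4). clock=3
Op 6: tick 1 -> clock=4. purged={b.com}
Op 7: tick 1 -> clock=5.
Op 8: tick 1 -> clock=6.
Op 9: insert c.com -> 10.0.0.3 (expiry=6+9=15). clock=6
Op 10: tick 1 -> clock=7.
Op 11: insert b.com -> 10.0.0.6 (expiry=7+10=17). clock=7
Op 12: tick 1 -> clock=8.
Op 13: insert d.com -> 10.0.0.8 (expiry=8+8=16). clock=8
Op 14: insert d.com -> 10.0.0.8 (expiry=8+3=11). clock=8
Op 15: insert b.com -> 10.0.0.8 (expiry=8+5=13). clock=8
Op 16: insert b.com -> 10.0.0.8 (expiry=8+8=16). clock=8
Op 17: tick 1 -> clock=9.
Op 18: insert b.com -> 10.0.0.7 (expiry=9+2=11). clock=9
Op 19: insert c.com -> 10.0.0.1 (expiry=9+2=11). clock=9
Op 20: tick 1 -> clock=10.
lookup a.com: not in cache (expired or never inserted)

Answer: NXDOMAIN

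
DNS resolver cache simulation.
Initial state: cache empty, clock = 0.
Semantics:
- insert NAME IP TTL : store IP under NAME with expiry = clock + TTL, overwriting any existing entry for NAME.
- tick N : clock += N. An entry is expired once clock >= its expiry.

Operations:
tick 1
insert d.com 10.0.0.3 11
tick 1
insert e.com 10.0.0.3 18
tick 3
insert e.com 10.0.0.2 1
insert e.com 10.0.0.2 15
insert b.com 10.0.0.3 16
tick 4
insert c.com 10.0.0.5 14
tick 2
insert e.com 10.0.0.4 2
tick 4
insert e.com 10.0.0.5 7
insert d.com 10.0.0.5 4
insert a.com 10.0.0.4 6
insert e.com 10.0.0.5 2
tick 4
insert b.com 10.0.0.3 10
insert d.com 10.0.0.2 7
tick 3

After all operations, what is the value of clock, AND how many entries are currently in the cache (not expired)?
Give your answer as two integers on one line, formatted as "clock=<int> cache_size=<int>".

Op 1: tick 1 -> clock=1.
Op 2: insert d.com -> 10.0.0.3 (expiry=1+11=12). clock=1
Op 3: tick 1 -> clock=2.
Op 4: insert e.com -> 10.0.0.3 (expiry=2+18=20). clock=2
Op 5: tick 3 -> clock=5.
Op 6: insert e.com -> 10.0.0.2 (expiry=5+1=6). clock=5
Op 7: insert e.com -> 10.0.0.2 (expiry=5+15=20). clock=5
Op 8: insert b.com -> 10.0.0.3 (expiry=5+16=21). clock=5
Op 9: tick 4 -> clock=9.
Op 10: insert c.com -> 10.0.0.5 (expiry=9+14=23). clock=9
Op 11: tick 2 -> clock=11.
Op 12: insert e.com -> 10.0.0.4 (expiry=11+2=13). clock=11
Op 13: tick 4 -> clock=15. purged={d.com,e.com}
Op 14: insert e.com -> 10.0.0.5 (expiry=15+7=22). clock=15
Op 15: insert d.com -> 10.0.0.5 (expiry=15+4=19). clock=15
Op 16: insert a.com -> 10.0.0.4 (expiry=15+6=21). clock=15
Op 17: insert e.com -> 10.0.0.5 (expiry=15+2=17). clock=15
Op 18: tick 4 -> clock=19. purged={d.com,e.com}
Op 19: insert b.com -> 10.0.0.3 (expiry=19+10=29). clock=19
Op 20: insert d.com -> 10.0.0.2 (expiry=19+7=26). clock=19
Op 21: tick 3 -> clock=22. purged={a.com}
Final clock = 22
Final cache (unexpired): {b.com,c.com,d.com} -> size=3

Answer: clock=22 cache_size=3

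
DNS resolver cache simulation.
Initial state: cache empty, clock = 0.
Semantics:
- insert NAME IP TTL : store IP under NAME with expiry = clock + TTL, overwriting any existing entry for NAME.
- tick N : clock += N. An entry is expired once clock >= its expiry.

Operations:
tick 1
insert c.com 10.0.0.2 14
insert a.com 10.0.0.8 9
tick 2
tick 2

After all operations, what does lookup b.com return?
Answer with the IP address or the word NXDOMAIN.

Op 1: tick 1 -> clock=1.
Op 2: insert c.com -> 10.0.0.2 (expiry=1+14=15). clock=1
Op 3: insert a.com -> 10.0.0.8 (expiry=1+9=10). clock=1
Op 4: tick 2 -> clock=3.
Op 5: tick 2 -> clock=5.
lookup b.com: not in cache (expired or never inserted)

Answer: NXDOMAIN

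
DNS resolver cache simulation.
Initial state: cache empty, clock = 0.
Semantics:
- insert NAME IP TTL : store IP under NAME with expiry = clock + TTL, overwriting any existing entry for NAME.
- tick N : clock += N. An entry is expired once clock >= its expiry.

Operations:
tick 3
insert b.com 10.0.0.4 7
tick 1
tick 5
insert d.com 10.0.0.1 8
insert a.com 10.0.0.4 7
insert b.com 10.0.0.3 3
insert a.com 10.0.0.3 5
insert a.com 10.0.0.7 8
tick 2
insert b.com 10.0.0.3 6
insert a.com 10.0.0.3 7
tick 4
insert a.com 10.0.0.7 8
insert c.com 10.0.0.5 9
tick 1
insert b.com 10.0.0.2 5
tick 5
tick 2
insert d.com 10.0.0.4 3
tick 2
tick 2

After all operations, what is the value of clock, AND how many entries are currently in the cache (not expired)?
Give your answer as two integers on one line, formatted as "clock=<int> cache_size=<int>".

Answer: clock=27 cache_size=0

Derivation:
Op 1: tick 3 -> clock=3.
Op 2: insert b.com -> 10.0.0.4 (expiry=3+7=10). clock=3
Op 3: tick 1 -> clock=4.
Op 4: tick 5 -> clock=9.
Op 5: insert d.com -> 10.0.0.1 (expiry=9+8=17). clock=9
Op 6: insert a.com -> 10.0.0.4 (expiry=9+7=16). clock=9
Op 7: insert b.com -> 10.0.0.3 (expiry=9+3=12). clock=9
Op 8: insert a.com -> 10.0.0.3 (expiry=9+5=14). clock=9
Op 9: insert a.com -> 10.0.0.7 (expiry=9+8=17). clock=9
Op 10: tick 2 -> clock=11.
Op 11: insert b.com -> 10.0.0.3 (expiry=11+6=17). clock=11
Op 12: insert a.com -> 10.0.0.3 (expiry=11+7=18). clock=11
Op 13: tick 4 -> clock=15.
Op 14: insert a.com -> 10.0.0.7 (expiry=15+8=23). clock=15
Op 15: insert c.com -> 10.0.0.5 (expiry=15+9=24). clock=15
Op 16: tick 1 -> clock=16.
Op 17: insert b.com -> 10.0.0.2 (expiry=16+5=21). clock=16
Op 18: tick 5 -> clock=21. purged={b.com,d.com}
Op 19: tick 2 -> clock=23. purged={a.com}
Op 20: insert d.com -> 10.0.0.4 (expiry=23+3=26). clock=23
Op 21: tick 2 -> clock=25. purged={c.com}
Op 22: tick 2 -> clock=27. purged={d.com}
Final clock = 27
Final cache (unexpired): {} -> size=0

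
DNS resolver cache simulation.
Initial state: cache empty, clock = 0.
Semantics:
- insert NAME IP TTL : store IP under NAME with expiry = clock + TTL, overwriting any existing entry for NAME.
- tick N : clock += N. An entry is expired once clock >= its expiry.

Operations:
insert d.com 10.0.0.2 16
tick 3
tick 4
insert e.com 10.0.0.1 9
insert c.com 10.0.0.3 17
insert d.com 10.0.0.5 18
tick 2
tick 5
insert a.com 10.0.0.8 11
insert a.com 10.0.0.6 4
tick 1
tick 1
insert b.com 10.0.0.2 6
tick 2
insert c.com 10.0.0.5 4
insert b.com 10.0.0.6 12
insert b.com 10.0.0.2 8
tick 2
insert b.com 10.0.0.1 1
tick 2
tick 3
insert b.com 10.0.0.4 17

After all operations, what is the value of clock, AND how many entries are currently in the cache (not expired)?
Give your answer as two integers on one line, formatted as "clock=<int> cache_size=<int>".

Answer: clock=25 cache_size=1

Derivation:
Op 1: insert d.com -> 10.0.0.2 (expiry=0+16=16). clock=0
Op 2: tick 3 -> clock=3.
Op 3: tick 4 -> clock=7.
Op 4: insert e.com -> 10.0.0.1 (expiry=7+9=16). clock=7
Op 5: insert c.com -> 10.0.0.3 (expiry=7+17=24). clock=7
Op 6: insert d.com -> 10.0.0.5 (expiry=7+18=25). clock=7
Op 7: tick 2 -> clock=9.
Op 8: tick 5 -> clock=14.
Op 9: insert a.com -> 10.0.0.8 (expiry=14+11=25). clock=14
Op 10: insert a.com -> 10.0.0.6 (expiry=14+4=18). clock=14
Op 11: tick 1 -> clock=15.
Op 12: tick 1 -> clock=16. purged={e.com}
Op 13: insert b.com -> 10.0.0.2 (expiry=16+6=22). clock=16
Op 14: tick 2 -> clock=18. purged={a.com}
Op 15: insert c.com -> 10.0.0.5 (expiry=18+4=22). clock=18
Op 16: insert b.com -> 10.0.0.6 (expiry=18+12=30). clock=18
Op 17: insert b.com -> 10.0.0.2 (expiry=18+8=26). clock=18
Op 18: tick 2 -> clock=20.
Op 19: insert b.com -> 10.0.0.1 (expiry=20+1=21). clock=20
Op 20: tick 2 -> clock=22. purged={b.com,c.com}
Op 21: tick 3 -> clock=25. purged={d.com}
Op 22: insert b.com -> 10.0.0.4 (expiry=25+17=42). clock=25
Final clock = 25
Final cache (unexpired): {b.com} -> size=1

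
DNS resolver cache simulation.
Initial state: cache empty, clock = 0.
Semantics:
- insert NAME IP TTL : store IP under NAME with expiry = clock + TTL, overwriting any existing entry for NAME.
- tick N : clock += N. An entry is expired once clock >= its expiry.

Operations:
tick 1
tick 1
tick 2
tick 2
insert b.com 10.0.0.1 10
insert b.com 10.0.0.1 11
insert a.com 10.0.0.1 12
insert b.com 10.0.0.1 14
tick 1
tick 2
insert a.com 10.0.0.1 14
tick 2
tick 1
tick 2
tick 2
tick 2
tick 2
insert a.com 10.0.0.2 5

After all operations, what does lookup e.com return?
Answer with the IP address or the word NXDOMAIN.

Op 1: tick 1 -> clock=1.
Op 2: tick 1 -> clock=2.
Op 3: tick 2 -> clock=4.
Op 4: tick 2 -> clock=6.
Op 5: insert b.com -> 10.0.0.1 (expiry=6+10=16). clock=6
Op 6: insert b.com -> 10.0.0.1 (expiry=6+11=17). clock=6
Op 7: insert a.com -> 10.0.0.1 (expiry=6+12=18). clock=6
Op 8: insert b.com -> 10.0.0.1 (expiry=6+14=20). clock=6
Op 9: tick 1 -> clock=7.
Op 10: tick 2 -> clock=9.
Op 11: insert a.com -> 10.0.0.1 (expiry=9+14=23). clock=9
Op 12: tick 2 -> clock=11.
Op 13: tick 1 -> clock=12.
Op 14: tick 2 -> clock=14.
Op 15: tick 2 -> clock=16.
Op 16: tick 2 -> clock=18.
Op 17: tick 2 -> clock=20. purged={b.com}
Op 18: insert a.com -> 10.0.0.2 (expiry=20+5=25). clock=20
lookup e.com: not in cache (expired or never inserted)

Answer: NXDOMAIN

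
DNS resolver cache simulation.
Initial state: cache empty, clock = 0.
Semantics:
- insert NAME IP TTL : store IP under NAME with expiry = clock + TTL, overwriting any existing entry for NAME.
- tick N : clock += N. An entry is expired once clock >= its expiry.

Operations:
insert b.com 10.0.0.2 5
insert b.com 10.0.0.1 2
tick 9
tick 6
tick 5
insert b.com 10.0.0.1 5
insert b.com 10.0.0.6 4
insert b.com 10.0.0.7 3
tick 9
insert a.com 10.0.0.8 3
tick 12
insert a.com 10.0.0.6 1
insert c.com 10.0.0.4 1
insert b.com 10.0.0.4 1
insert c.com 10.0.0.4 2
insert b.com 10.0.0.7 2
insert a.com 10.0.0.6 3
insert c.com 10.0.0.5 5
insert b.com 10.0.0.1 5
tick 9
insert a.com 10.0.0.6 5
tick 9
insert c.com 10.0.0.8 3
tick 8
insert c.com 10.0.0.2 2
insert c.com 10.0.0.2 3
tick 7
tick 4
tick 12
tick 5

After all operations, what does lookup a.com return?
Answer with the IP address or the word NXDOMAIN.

Answer: NXDOMAIN

Derivation:
Op 1: insert b.com -> 10.0.0.2 (expiry=0+5=5). clock=0
Op 2: insert b.com -> 10.0.0.1 (expiry=0+2=2). clock=0
Op 3: tick 9 -> clock=9. purged={b.com}
Op 4: tick 6 -> clock=15.
Op 5: tick 5 -> clock=20.
Op 6: insert b.com -> 10.0.0.1 (expiry=20+5=25). clock=20
Op 7: insert b.com -> 10.0.0.6 (expiry=20+4=24). clock=20
Op 8: insert b.com -> 10.0.0.7 (expiry=20+3=23). clock=20
Op 9: tick 9 -> clock=29. purged={b.com}
Op 10: insert a.com -> 10.0.0.8 (expiry=29+3=32). clock=29
Op 11: tick 12 -> clock=41. purged={a.com}
Op 12: insert a.com -> 10.0.0.6 (expiry=41+1=42). clock=41
Op 13: insert c.com -> 10.0.0.4 (expiry=41+1=42). clock=41
Op 14: insert b.com -> 10.0.0.4 (expiry=41+1=42). clock=41
Op 15: insert c.com -> 10.0.0.4 (expiry=41+2=43). clock=41
Op 16: insert b.com -> 10.0.0.7 (expiry=41+2=43). clock=41
Op 17: insert a.com -> 10.0.0.6 (expiry=41+3=44). clock=41
Op 18: insert c.com -> 10.0.0.5 (expiry=41+5=46). clock=41
Op 19: insert b.com -> 10.0.0.1 (expiry=41+5=46). clock=41
Op 20: tick 9 -> clock=50. purged={a.com,b.com,c.com}
Op 21: insert a.com -> 10.0.0.6 (expiry=50+5=55). clock=50
Op 22: tick 9 -> clock=59. purged={a.com}
Op 23: insert c.com -> 10.0.0.8 (expiry=59+3=62). clock=59
Op 24: tick 8 -> clock=67. purged={c.com}
Op 25: insert c.com -> 10.0.0.2 (expiry=67+2=69). clock=67
Op 26: insert c.com -> 10.0.0.2 (expiry=67+3=70). clock=67
Op 27: tick 7 -> clock=74. purged={c.com}
Op 28: tick 4 -> clock=78.
Op 29: tick 12 -> clock=90.
Op 30: tick 5 -> clock=95.
lookup a.com: not in cache (expired or never inserted)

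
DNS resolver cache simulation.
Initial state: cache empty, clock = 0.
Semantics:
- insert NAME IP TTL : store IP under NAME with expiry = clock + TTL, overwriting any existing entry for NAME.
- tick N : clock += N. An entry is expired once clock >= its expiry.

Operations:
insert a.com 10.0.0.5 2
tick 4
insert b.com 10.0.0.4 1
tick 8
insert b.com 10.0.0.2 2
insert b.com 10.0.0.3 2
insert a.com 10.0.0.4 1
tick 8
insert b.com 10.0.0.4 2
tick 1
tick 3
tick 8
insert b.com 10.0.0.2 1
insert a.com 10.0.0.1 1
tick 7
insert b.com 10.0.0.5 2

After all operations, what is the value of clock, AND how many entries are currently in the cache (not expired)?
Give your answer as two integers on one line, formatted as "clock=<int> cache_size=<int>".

Op 1: insert a.com -> 10.0.0.5 (expiry=0+2=2). clock=0
Op 2: tick 4 -> clock=4. purged={a.com}
Op 3: insert b.com -> 10.0.0.4 (expiry=4+1=5). clock=4
Op 4: tick 8 -> clock=12. purged={b.com}
Op 5: insert b.com -> 10.0.0.2 (expiry=12+2=14). clock=12
Op 6: insert b.com -> 10.0.0.3 (expiry=12+2=14). clock=12
Op 7: insert a.com -> 10.0.0.4 (expiry=12+1=13). clock=12
Op 8: tick 8 -> clock=20. purged={a.com,b.com}
Op 9: insert b.com -> 10.0.0.4 (expiry=20+2=22). clock=20
Op 10: tick 1 -> clock=21.
Op 11: tick 3 -> clock=24. purged={b.com}
Op 12: tick 8 -> clock=32.
Op 13: insert b.com -> 10.0.0.2 (expiry=32+1=33). clock=32
Op 14: insert a.com -> 10.0.0.1 (expiry=32+1=33). clock=32
Op 15: tick 7 -> clock=39. purged={a.com,b.com}
Op 16: insert b.com -> 10.0.0.5 (expiry=39+2=41). clock=39
Final clock = 39
Final cache (unexpired): {b.com} -> size=1

Answer: clock=39 cache_size=1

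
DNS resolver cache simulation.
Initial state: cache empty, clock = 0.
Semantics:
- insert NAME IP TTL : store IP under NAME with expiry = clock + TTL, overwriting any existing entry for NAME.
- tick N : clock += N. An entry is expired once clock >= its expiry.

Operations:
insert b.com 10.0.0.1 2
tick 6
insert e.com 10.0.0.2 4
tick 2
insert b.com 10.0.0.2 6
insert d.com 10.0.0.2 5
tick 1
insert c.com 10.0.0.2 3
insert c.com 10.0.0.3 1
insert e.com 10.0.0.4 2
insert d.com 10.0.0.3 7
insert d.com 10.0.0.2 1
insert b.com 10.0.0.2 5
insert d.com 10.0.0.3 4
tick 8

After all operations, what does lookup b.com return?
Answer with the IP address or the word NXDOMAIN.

Op 1: insert b.com -> 10.0.0.1 (expiry=0+2=2). clock=0
Op 2: tick 6 -> clock=6. purged={b.com}
Op 3: insert e.com -> 10.0.0.2 (expiry=6+4=10). clock=6
Op 4: tick 2 -> clock=8.
Op 5: insert b.com -> 10.0.0.2 (expiry=8+6=14). clock=8
Op 6: insert d.com -> 10.0.0.2 (expiry=8+5=13). clock=8
Op 7: tick 1 -> clock=9.
Op 8: insert c.com -> 10.0.0.2 (expiry=9+3=12). clock=9
Op 9: insert c.com -> 10.0.0.3 (expiry=9+1=10). clock=9
Op 10: insert e.com -> 10.0.0.4 (expiry=9+2=11). clock=9
Op 11: insert d.com -> 10.0.0.3 (expiry=9+7=16). clock=9
Op 12: insert d.com -> 10.0.0.2 (expiry=9+1=10). clock=9
Op 13: insert b.com -> 10.0.0.2 (expiry=9+5=14). clock=9
Op 14: insert d.com -> 10.0.0.3 (expiry=9+4=13). clock=9
Op 15: tick 8 -> clock=17. purged={b.com,c.com,d.com,e.com}
lookup b.com: not in cache (expired or never inserted)

Answer: NXDOMAIN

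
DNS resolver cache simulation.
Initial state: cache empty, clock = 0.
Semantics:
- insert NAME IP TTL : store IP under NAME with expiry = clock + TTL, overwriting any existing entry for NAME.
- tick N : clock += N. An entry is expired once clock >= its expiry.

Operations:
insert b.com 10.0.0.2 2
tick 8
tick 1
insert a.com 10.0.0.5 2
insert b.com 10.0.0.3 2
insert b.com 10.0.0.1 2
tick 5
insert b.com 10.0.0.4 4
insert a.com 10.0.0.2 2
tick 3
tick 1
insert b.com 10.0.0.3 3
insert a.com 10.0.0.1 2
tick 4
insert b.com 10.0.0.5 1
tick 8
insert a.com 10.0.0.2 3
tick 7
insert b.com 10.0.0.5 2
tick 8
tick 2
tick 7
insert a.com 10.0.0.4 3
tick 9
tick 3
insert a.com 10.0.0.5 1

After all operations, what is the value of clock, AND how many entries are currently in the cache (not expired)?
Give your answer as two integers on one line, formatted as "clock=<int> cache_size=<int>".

Answer: clock=66 cache_size=1

Derivation:
Op 1: insert b.com -> 10.0.0.2 (expiry=0+2=2). clock=0
Op 2: tick 8 -> clock=8. purged={b.com}
Op 3: tick 1 -> clock=9.
Op 4: insert a.com -> 10.0.0.5 (expiry=9+2=11). clock=9
Op 5: insert b.com -> 10.0.0.3 (expiry=9+2=11). clock=9
Op 6: insert b.com -> 10.0.0.1 (expiry=9+2=11). clock=9
Op 7: tick 5 -> clock=14. purged={a.com,b.com}
Op 8: insert b.com -> 10.0.0.4 (expiry=14+4=18). clock=14
Op 9: insert a.com -> 10.0.0.2 (expiry=14+2=16). clock=14
Op 10: tick 3 -> clock=17. purged={a.com}
Op 11: tick 1 -> clock=18. purged={b.com}
Op 12: insert b.com -> 10.0.0.3 (expiry=18+3=21). clock=18
Op 13: insert a.com -> 10.0.0.1 (expiry=18+2=20). clock=18
Op 14: tick 4 -> clock=22. purged={a.com,b.com}
Op 15: insert b.com -> 10.0.0.5 (expiry=22+1=23). clock=22
Op 16: tick 8 -> clock=30. purged={b.com}
Op 17: insert a.com -> 10.0.0.2 (expiry=30+3=33). clock=30
Op 18: tick 7 -> clock=37. purged={a.com}
Op 19: insert b.com -> 10.0.0.5 (expiry=37+2=39). clock=37
Op 20: tick 8 -> clock=45. purged={b.com}
Op 21: tick 2 -> clock=47.
Op 22: tick 7 -> clock=54.
Op 23: insert a.com -> 10.0.0.4 (expiry=54+3=57). clock=54
Op 24: tick 9 -> clock=63. purged={a.com}
Op 25: tick 3 -> clock=66.
Op 26: insert a.com -> 10.0.0.5 (expiry=66+1=67). clock=66
Final clock = 66
Final cache (unexpired): {a.com} -> size=1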